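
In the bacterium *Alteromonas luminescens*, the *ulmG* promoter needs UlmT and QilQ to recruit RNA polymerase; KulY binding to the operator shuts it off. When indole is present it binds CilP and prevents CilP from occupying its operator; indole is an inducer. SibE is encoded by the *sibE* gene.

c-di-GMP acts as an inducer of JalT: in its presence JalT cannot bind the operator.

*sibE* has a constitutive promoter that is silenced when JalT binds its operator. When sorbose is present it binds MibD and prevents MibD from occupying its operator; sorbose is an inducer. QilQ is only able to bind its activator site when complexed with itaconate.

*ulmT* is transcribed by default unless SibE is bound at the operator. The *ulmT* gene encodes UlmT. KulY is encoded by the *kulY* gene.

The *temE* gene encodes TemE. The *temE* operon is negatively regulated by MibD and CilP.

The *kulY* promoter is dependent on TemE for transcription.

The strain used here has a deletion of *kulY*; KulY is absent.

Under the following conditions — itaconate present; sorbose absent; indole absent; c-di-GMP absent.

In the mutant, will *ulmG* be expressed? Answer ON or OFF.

ON

c-di-GMP is absent, so JalT is active.
With repressor JalT bound, *sibE* is not transcribed.
So SibE is not produced.
With no repressor bound, *ulmT* is transcribed.
So UlmT is produced and active.
Itaconate is present, so QilQ is active.
KulY is non-functional in this strain, so it has no effect.
No repressor is bound and UlmT and QilQ are active, so *ulmG* is transcribed.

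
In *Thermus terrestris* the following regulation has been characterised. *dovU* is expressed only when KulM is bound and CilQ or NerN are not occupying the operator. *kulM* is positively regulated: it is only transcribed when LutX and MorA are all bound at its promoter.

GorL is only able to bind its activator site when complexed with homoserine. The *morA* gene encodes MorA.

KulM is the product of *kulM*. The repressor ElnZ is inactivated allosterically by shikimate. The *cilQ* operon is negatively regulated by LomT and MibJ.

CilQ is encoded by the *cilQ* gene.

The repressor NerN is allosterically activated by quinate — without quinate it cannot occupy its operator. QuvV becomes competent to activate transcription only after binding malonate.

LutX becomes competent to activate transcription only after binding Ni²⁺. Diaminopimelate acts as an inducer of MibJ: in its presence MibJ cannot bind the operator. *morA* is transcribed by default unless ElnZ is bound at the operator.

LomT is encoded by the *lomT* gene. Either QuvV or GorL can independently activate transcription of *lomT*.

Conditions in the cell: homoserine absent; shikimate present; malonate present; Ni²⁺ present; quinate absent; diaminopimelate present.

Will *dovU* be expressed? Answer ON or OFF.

Ni²⁺ is present, so LutX is active.
Shikimate is present, so ElnZ is inactive.
With no repressor bound, *morA* is transcribed.
So MorA is produced and active.
No repressor is bound and LutX and MorA are active, so *kulM* is transcribed.
So KulM is produced and active.
Malonate is present, so QuvV is active.
Homoserine is absent, so GorL is inactive.
Activator QuvV is present, so *lomT* is transcribed.
So LomT is produced and active.
Diaminopimelate is present, so MibJ is inactive.
With repressor LomT bound, *cilQ* is not transcribed.
So CilQ is not produced.
Quinate is absent, so NerN is inactive.
No repressor is bound and KulM is active, so *dovU* is transcribed.

ON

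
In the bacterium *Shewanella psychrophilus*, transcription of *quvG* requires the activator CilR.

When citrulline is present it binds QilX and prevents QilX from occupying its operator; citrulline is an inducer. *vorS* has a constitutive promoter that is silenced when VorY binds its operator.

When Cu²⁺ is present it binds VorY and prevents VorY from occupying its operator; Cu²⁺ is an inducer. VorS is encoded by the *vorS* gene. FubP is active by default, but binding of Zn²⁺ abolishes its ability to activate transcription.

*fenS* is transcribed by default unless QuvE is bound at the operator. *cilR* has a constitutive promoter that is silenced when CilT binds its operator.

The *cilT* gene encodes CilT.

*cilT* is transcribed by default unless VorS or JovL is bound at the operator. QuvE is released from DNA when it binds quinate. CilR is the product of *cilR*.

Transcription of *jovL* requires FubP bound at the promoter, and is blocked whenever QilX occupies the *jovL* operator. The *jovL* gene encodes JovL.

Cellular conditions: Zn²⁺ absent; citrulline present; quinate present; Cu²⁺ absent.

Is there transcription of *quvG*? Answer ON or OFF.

ON

Cu²⁺ is absent, so VorY is active.
With repressor VorY bound, *vorS* is not transcribed.
So VorS is not produced.
Citrulline is present, so QilX is inactive.
Zn²⁺ is absent, so FubP is active.
No repressor is bound and FubP is active, so *jovL* is transcribed.
So JovL is produced and active.
With repressor JovL bound, *cilT* is not transcribed.
So CilT is not produced.
With no repressor bound, *cilR* is transcribed.
So CilR is produced and active.
No repressor is bound and CilR is active, so *quvG* is transcribed.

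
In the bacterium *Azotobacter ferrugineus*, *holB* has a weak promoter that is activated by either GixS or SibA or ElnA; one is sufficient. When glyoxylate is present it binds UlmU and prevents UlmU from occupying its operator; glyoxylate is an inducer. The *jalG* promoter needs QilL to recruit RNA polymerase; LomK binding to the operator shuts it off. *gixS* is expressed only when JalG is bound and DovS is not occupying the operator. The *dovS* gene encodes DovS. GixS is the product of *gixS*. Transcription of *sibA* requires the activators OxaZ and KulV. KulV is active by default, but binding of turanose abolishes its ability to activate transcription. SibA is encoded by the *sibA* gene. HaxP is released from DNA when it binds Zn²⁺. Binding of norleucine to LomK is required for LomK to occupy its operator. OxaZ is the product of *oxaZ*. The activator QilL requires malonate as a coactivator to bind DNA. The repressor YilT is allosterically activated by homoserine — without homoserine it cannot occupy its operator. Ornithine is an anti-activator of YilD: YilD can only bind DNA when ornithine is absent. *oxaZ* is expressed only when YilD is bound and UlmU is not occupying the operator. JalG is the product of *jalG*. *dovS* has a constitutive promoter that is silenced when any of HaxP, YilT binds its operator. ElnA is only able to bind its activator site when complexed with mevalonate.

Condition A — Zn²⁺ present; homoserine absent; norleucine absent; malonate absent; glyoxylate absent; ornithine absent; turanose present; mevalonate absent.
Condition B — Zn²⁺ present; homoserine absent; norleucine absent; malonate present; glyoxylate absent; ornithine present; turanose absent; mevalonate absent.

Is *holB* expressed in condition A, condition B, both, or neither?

Condition A:
Zn²⁺ is present, so HaxP is inactive.
Homoserine is absent, so YilT is inactive.
With no repressor bound, *dovS* is transcribed.
So DovS is produced and active.
Norleucine is absent, so LomK is inactive.
Malonate is absent, so QilL is inactive.
Required activator QilL is absent, so *jalG* is not transcribed.
So JalG is not produced.
With repressor DovS bound, *gixS* is not transcribed.
So GixS is not produced.
Glyoxylate is absent, so UlmU is active.
Ornithine is absent, so YilD is active.
With repressor UlmU bound, *oxaZ* is not transcribed.
So OxaZ is not produced.
Turanose is present, so KulV is inactive.
Required activator OxaZ is absent, so *sibA* is not transcribed.
So SibA is not produced.
Mevalonate is absent, so ElnA is inactive.
No activator is available at the *holB* promoter, so *holB* is not transcribed.
→ *holB* is OFF in A.
Condition B:
Zn²⁺ is present, so HaxP is inactive.
Homoserine is absent, so YilT is inactive.
With no repressor bound, *dovS* is transcribed.
So DovS is produced and active.
Norleucine is absent, so LomK is inactive.
Malonate is present, so QilL is active.
No repressor is bound and QilL is active, so *jalG* is transcribed.
So JalG is produced and active.
With repressor DovS bound, *gixS* is not transcribed.
So GixS is not produced.
Glyoxylate is absent, so UlmU is active.
Ornithine is present, so YilD is inactive.
With repressor UlmU bound, *oxaZ* is not transcribed.
So OxaZ is not produced.
Turanose is absent, so KulV is active.
Required activator OxaZ is absent, so *sibA* is not transcribed.
So SibA is not produced.
Mevalonate is absent, so ElnA is inactive.
No activator is available at the *holB* promoter, so *holB* is not transcribed.
→ *holB* is OFF in B.

neither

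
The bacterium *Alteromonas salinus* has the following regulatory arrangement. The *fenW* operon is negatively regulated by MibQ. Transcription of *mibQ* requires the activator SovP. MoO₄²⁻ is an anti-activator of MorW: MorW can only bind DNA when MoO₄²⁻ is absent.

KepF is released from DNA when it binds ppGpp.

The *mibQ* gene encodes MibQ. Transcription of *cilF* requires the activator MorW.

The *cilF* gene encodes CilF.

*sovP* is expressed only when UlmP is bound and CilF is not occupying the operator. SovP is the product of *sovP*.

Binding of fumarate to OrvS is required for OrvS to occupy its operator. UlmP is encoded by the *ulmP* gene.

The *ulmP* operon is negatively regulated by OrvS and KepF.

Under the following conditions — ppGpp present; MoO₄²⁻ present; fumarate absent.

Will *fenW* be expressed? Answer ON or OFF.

Fumarate is absent, so OrvS is inactive.
ppGpp is present, so KepF is inactive.
With no repressor bound, *ulmP* is transcribed.
So UlmP is produced and active.
MoO₄²⁻ is present, so MorW is inactive.
Required activator MorW is absent, so *cilF* is not transcribed.
So CilF is not produced.
No repressor is bound and UlmP is active, so *sovP* is transcribed.
So SovP is produced and active.
No repressor is bound and SovP is active, so *mibQ* is transcribed.
So MibQ is produced and active.
With repressor MibQ bound, *fenW* is not transcribed.

OFF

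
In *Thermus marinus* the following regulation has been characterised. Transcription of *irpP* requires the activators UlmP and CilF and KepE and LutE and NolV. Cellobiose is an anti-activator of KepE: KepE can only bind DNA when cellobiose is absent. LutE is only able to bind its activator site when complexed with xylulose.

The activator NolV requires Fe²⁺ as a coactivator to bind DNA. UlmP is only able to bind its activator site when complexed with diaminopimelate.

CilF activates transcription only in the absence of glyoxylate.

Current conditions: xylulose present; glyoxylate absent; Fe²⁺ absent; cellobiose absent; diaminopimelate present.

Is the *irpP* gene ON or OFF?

OFF

Diaminopimelate is present, so UlmP is active.
Glyoxylate is absent, so CilF is active.
Cellobiose is absent, so KepE is active.
Xylulose is present, so LutE is active.
Fe²⁺ is absent, so NolV is inactive.
Required activator NolV is absent, so *irpP* is not transcribed.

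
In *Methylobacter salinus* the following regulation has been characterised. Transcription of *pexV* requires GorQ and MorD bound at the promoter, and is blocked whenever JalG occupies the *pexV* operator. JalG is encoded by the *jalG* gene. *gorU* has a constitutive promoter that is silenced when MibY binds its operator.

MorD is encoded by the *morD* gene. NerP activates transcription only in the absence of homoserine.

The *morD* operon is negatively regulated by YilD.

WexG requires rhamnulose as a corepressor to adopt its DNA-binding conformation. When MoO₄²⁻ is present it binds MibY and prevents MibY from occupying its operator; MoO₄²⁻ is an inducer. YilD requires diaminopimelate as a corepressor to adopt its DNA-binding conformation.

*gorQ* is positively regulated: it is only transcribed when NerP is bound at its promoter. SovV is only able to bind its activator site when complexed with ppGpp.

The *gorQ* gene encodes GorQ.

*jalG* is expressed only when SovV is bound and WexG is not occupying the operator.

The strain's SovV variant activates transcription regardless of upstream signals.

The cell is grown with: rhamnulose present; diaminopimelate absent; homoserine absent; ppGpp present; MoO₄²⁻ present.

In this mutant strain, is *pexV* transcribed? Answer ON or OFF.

ON

Homoserine is absent, so NerP is active.
No repressor is bound and NerP is active, so *gorQ* is transcribed.
So GorQ is produced and active.
Diaminopimelate is absent, so YilD is inactive.
With no repressor bound, *morD* is transcribed.
So MorD is produced and active.
SovV is constitutively active in this strain.
Rhamnulose is present, so WexG is active.
With repressor WexG bound, *jalG* is not transcribed.
So JalG is not produced.
No repressor is bound and GorQ and MorD are active, so *pexV* is transcribed.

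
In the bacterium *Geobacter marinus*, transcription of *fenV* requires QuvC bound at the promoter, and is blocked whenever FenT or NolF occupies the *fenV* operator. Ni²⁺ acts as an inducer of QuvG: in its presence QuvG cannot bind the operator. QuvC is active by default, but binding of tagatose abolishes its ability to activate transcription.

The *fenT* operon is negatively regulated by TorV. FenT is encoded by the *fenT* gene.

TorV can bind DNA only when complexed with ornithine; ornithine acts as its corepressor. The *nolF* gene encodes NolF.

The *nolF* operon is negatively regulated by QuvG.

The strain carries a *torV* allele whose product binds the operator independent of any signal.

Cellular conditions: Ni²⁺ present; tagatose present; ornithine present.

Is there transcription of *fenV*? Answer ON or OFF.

OFF

Tagatose is present, so QuvC is inactive.
TorV is constitutively active in this strain.
With repressor TorV bound, *fenT* is not transcribed.
So FenT is not produced.
Ni²⁺ is present, so QuvG is inactive.
With no repressor bound, *nolF* is transcribed.
So NolF is produced and active.
With repressor NolF bound, *fenV* is not transcribed.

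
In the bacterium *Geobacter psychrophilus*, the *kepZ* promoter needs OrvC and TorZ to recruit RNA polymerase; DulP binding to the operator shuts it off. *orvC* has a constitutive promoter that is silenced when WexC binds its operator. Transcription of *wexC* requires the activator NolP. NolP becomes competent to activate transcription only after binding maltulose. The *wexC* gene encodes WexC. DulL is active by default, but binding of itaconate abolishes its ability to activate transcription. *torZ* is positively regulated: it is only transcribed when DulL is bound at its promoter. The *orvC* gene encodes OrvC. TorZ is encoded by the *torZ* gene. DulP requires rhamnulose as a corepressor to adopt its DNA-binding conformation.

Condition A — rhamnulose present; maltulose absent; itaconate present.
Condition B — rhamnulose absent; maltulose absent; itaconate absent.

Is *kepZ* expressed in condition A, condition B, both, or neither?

Condition A:
Rhamnulose is present, so DulP is active.
Maltulose is absent, so NolP is inactive.
Required activator NolP is absent, so *wexC* is not transcribed.
So WexC is not produced.
With no repressor bound, *orvC* is transcribed.
So OrvC is produced and active.
Itaconate is present, so DulL is inactive.
Required activator DulL is absent, so *torZ* is not transcribed.
So TorZ is not produced.
With repressor DulP bound, *kepZ* is not transcribed.
→ *kepZ* is OFF in A.
Condition B:
Rhamnulose is absent, so DulP is inactive.
Maltulose is absent, so NolP is inactive.
Required activator NolP is absent, so *wexC* is not transcribed.
So WexC is not produced.
With no repressor bound, *orvC* is transcribed.
So OrvC is produced and active.
Itaconate is absent, so DulL is active.
No repressor is bound and DulL is active, so *torZ* is transcribed.
So TorZ is produced and active.
No repressor is bound and OrvC and TorZ are active, so *kepZ* is transcribed.
→ *kepZ* is ON in B.

B only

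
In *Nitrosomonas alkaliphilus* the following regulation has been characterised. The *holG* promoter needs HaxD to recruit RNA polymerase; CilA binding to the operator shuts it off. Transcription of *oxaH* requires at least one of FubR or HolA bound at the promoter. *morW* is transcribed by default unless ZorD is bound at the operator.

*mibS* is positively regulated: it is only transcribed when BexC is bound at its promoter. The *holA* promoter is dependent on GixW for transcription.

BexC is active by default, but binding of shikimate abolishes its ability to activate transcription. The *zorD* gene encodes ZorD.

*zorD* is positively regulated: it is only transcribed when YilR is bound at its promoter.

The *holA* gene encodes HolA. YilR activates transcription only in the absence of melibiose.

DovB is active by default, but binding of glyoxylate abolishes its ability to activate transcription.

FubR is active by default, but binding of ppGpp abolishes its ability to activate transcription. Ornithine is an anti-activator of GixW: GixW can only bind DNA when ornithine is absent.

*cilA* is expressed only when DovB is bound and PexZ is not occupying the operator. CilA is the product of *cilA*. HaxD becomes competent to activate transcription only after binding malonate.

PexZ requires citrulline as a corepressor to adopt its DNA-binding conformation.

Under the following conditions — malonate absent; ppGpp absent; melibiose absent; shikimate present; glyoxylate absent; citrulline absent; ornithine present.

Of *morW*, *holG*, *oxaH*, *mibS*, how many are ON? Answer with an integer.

Melibiose is absent, so YilR is active.
No repressor is bound and YilR is active, so *zorD* is transcribed.
So ZorD is produced and active.
With repressor ZorD bound, *morW* is not transcribed.
→ *morW* is OFF.
Glyoxylate is absent, so DovB is active.
Citrulline is absent, so PexZ is inactive.
No repressor is bound and DovB is active, so *cilA* is transcribed.
So CilA is produced and active.
Malonate is absent, so HaxD is inactive.
With repressor CilA bound, *holG* is not transcribed.
→ *holG* is OFF.
ppGpp is absent, so FubR is active.
Ornithine is present, so GixW is inactive.
Required activator GixW is absent, so *holA* is not transcribed.
So HolA is not produced.
Activator FubR is present, so *oxaH* is transcribed.
→ *oxaH* is ON.
Shikimate is present, so BexC is inactive.
Required activator BexC is absent, so *mibS* is not transcribed.
→ *mibS* is OFF.
1 of the 4 genes is transcribed.

1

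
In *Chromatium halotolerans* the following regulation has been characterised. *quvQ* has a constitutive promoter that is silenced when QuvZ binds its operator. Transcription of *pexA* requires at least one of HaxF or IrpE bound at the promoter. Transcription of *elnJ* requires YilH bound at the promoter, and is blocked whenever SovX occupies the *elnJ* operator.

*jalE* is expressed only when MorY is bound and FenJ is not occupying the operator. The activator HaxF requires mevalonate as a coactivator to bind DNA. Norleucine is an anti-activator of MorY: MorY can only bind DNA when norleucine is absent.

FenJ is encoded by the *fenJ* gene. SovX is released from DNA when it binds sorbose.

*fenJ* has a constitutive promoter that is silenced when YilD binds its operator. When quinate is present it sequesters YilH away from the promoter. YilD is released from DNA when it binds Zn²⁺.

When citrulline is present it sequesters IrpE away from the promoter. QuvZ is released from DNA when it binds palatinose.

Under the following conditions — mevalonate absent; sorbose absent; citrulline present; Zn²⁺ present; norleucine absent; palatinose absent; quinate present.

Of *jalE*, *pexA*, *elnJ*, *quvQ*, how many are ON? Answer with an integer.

0

Norleucine is absent, so MorY is active.
Zn²⁺ is present, so YilD is inactive.
With no repressor bound, *fenJ* is transcribed.
So FenJ is produced and active.
With repressor FenJ bound, *jalE* is not transcribed.
→ *jalE* is OFF.
Mevalonate is absent, so HaxF is inactive.
Citrulline is present, so IrpE is inactive.
No activator is available at the *pexA* promoter, so *pexA* is not transcribed.
→ *pexA* is OFF.
Sorbose is absent, so SovX is active.
Quinate is present, so YilH is inactive.
With repressor SovX bound, *elnJ* is not transcribed.
→ *elnJ* is OFF.
Palatinose is absent, so QuvZ is active.
With repressor QuvZ bound, *quvQ* is not transcribed.
→ *quvQ* is OFF.
0 of the 4 genes are transcribed.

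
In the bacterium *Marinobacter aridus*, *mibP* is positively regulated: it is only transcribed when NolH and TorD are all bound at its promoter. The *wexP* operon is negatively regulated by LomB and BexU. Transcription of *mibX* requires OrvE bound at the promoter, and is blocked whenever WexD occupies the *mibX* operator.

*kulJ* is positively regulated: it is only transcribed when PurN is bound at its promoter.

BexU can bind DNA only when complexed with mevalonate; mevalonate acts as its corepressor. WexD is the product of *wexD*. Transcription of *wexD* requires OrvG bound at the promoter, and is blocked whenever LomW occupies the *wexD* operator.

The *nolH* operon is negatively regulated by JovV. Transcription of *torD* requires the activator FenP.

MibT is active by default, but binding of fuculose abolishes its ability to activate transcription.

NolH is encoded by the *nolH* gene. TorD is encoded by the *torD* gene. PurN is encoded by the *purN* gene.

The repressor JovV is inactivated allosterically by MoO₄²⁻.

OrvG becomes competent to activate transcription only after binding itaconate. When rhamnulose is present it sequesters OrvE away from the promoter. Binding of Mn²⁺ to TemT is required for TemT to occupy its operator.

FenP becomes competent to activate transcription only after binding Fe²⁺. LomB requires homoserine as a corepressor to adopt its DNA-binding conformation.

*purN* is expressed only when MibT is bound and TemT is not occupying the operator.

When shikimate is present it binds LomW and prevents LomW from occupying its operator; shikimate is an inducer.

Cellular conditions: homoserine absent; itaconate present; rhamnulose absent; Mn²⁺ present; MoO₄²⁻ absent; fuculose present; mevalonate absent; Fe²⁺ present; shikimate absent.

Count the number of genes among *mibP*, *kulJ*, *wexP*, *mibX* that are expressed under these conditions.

2

MoO₄²⁻ is absent, so JovV is active.
With repressor JovV bound, *nolH* is not transcribed.
So NolH is not produced.
Fe²⁺ is present, so FenP is active.
No repressor is bound and FenP is active, so *torD* is transcribed.
So TorD is produced and active.
Required activator NolH is absent, so *mibP* is not transcribed.
→ *mibP* is OFF.
Fuculose is present, so MibT is inactive.
Mn²⁺ is present, so TemT is active.
With repressor TemT bound, *purN* is not transcribed.
So PurN is not produced.
Required activator PurN is absent, so *kulJ* is not transcribed.
→ *kulJ* is OFF.
Homoserine is absent, so LomB is inactive.
Mevalonate is absent, so BexU is inactive.
With no repressor bound, *wexP* is transcribed.
→ *wexP* is ON.
Shikimate is absent, so LomW is active.
Itaconate is present, so OrvG is active.
With repressor LomW bound, *wexD* is not transcribed.
So WexD is not produced.
Rhamnulose is absent, so OrvE is active.
No repressor is bound and OrvE is active, so *mibX* is transcribed.
→ *mibX* is ON.
2 of the 4 genes are transcribed.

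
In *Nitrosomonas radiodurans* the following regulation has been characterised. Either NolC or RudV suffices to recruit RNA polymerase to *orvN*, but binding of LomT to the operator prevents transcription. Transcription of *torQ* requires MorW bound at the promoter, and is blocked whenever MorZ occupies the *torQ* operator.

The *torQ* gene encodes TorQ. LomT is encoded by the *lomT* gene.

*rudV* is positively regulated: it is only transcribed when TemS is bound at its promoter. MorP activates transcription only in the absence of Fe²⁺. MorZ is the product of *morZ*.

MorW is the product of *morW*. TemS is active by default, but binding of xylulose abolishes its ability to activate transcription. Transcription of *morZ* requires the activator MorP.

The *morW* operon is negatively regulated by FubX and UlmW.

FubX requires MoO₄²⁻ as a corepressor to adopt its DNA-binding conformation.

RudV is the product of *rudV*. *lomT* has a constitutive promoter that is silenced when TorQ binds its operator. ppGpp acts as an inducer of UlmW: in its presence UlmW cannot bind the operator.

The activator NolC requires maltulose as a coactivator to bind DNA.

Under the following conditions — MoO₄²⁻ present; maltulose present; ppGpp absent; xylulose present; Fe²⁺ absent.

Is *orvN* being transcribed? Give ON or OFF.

OFF

Maltulose is present, so NolC is active.
Fe²⁺ is absent, so MorP is active.
No repressor is bound and MorP is active, so *morZ* is transcribed.
So MorZ is produced and active.
MoO₄²⁻ is present, so FubX is active.
ppGpp is absent, so UlmW is active.
With repressor FubX bound, *morW* is not transcribed.
So MorW is not produced.
With repressor MorZ bound, *torQ* is not transcribed.
So TorQ is not produced.
With no repressor bound, *lomT* is transcribed.
So LomT is produced and active.
Xylulose is present, so TemS is inactive.
Required activator TemS is absent, so *rudV* is not transcribed.
So RudV is not produced.
With repressor LomT bound, *orvN* is not transcribed.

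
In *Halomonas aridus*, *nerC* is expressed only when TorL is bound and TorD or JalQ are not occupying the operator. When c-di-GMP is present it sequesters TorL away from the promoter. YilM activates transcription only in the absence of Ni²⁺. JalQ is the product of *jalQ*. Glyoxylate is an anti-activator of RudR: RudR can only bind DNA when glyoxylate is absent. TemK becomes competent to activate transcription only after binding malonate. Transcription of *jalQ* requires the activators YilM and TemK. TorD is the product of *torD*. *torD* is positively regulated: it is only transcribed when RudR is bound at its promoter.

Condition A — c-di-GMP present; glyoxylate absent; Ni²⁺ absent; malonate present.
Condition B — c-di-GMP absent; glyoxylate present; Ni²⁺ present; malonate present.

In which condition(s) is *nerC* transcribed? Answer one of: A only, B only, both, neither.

B only

Condition A:
c-di-GMP is present, so TorL is inactive.
Glyoxylate is absent, so RudR is active.
No repressor is bound and RudR is active, so *torD* is transcribed.
So TorD is produced and active.
Ni²⁺ is absent, so YilM is active.
Malonate is present, so TemK is active.
No repressor is bound and YilM and TemK are active, so *jalQ* is transcribed.
So JalQ is produced and active.
With repressor TorD bound, *nerC* is not transcribed.
→ *nerC* is OFF in A.
Condition B:
c-di-GMP is absent, so TorL is active.
Glyoxylate is present, so RudR is inactive.
Required activator RudR is absent, so *torD* is not transcribed.
So TorD is not produced.
Ni²⁺ is present, so YilM is inactive.
Malonate is present, so TemK is active.
Required activator YilM is absent, so *jalQ* is not transcribed.
So JalQ is not produced.
No repressor is bound and TorL is active, so *nerC* is transcribed.
→ *nerC* is ON in B.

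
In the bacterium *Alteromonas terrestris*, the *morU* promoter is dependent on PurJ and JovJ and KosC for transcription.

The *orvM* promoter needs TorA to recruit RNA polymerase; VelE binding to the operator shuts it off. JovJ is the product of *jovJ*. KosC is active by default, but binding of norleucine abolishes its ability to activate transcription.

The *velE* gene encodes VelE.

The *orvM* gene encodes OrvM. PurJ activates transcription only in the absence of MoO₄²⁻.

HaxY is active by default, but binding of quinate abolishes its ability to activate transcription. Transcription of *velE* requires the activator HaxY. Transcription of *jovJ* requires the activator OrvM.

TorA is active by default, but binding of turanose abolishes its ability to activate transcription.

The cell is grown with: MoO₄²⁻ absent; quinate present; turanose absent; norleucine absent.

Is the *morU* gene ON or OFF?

ON

MoO₄²⁻ is absent, so PurJ is active.
Quinate is present, so HaxY is inactive.
Required activator HaxY is absent, so *velE* is not transcribed.
So VelE is not produced.
Turanose is absent, so TorA is active.
No repressor is bound and TorA is active, so *orvM* is transcribed.
So OrvM is produced and active.
No repressor is bound and OrvM is active, so *jovJ* is transcribed.
So JovJ is produced and active.
Norleucine is absent, so KosC is active.
No repressor is bound and PurJ and JovJ and KosC are active, so *morU* is transcribed.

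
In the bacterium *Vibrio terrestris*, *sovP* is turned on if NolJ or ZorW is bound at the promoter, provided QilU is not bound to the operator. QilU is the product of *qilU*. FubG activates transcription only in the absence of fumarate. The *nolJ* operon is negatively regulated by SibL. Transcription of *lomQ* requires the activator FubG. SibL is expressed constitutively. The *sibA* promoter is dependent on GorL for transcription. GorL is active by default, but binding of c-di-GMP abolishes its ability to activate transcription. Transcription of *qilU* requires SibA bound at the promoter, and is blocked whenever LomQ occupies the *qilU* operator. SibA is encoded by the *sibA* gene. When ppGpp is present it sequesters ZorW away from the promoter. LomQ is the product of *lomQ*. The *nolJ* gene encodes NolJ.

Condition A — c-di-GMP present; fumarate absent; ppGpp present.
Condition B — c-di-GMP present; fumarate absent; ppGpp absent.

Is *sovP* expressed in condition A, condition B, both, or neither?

Condition A:
c-di-GMP is present, so GorL is inactive.
Required activator GorL is absent, so *sibA* is not transcribed.
So SibA is not produced.
Fumarate is absent, so FubG is active.
No repressor is bound and FubG is active, so *lomQ* is transcribed.
So LomQ is produced and active.
With repressor LomQ bound, *qilU* is not transcribed.
So QilU is not produced.
SibL is produced constitutively and is active.
With repressor SibL bound, *nolJ* is not transcribed.
So NolJ is not produced.
ppGpp is present, so ZorW is inactive.
No activator is available at the *sovP* promoter, so *sovP* is not transcribed.
→ *sovP* is OFF in A.
Condition B:
c-di-GMP is present, so GorL is inactive.
Required activator GorL is absent, so *sibA* is not transcribed.
So SibA is not produced.
Fumarate is absent, so FubG is active.
No repressor is bound and FubG is active, so *lomQ* is transcribed.
So LomQ is produced and active.
With repressor LomQ bound, *qilU* is not transcribed.
So QilU is not produced.
SibL is produced constitutively and is active.
With repressor SibL bound, *nolJ* is not transcribed.
So NolJ is not produced.
ppGpp is absent, so ZorW is active.
Activator ZorW is present, so *sovP* is transcribed.
→ *sovP* is ON in B.

B only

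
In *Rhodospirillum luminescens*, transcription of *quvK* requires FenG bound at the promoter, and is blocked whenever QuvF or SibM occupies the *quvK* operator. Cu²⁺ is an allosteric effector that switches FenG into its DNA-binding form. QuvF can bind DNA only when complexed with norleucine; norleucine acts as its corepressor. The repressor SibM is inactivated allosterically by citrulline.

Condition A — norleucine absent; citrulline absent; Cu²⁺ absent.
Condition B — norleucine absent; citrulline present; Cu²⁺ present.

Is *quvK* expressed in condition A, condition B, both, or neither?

Condition A:
Norleucine is absent, so QuvF is inactive.
Citrulline is absent, so SibM is active.
Cu²⁺ is absent, so FenG is inactive.
With repressor SibM bound, *quvK* is not transcribed.
→ *quvK* is OFF in A.
Condition B:
Norleucine is absent, so QuvF is inactive.
Citrulline is present, so SibM is inactive.
Cu²⁺ is present, so FenG is active.
No repressor is bound and FenG is active, so *quvK* is transcribed.
→ *quvK* is ON in B.

B only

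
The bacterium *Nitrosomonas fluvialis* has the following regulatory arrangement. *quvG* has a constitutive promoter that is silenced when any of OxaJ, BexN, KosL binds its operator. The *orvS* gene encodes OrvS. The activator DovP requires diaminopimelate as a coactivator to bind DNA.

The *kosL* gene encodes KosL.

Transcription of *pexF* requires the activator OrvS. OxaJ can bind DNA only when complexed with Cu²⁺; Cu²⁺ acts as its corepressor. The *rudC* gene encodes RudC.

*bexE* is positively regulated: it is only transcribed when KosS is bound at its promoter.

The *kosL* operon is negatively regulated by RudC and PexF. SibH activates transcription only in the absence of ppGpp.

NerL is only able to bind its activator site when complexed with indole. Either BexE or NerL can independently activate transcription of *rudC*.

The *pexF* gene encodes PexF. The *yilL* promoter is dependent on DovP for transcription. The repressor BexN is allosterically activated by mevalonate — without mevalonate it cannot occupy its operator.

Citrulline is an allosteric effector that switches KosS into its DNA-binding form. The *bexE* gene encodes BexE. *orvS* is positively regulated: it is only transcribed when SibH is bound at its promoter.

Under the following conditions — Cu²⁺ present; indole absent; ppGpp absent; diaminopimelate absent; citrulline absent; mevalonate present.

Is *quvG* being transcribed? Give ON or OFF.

Cu²⁺ is present, so OxaJ is active.
Mevalonate is present, so BexN is active.
Citrulline is absent, so KosS is inactive.
Required activator KosS is absent, so *bexE* is not transcribed.
So BexE is not produced.
Indole is absent, so NerL is inactive.
No activator is available at the *rudC* promoter, so *rudC* is not transcribed.
So RudC is not produced.
ppGpp is absent, so SibH is active.
No repressor is bound and SibH is active, so *orvS* is transcribed.
So OrvS is produced and active.
No repressor is bound and OrvS is active, so *pexF* is transcribed.
So PexF is produced and active.
With repressor PexF bound, *kosL* is not transcribed.
So KosL is not produced.
With repressor OxaJ bound, *quvG* is not transcribed.

OFF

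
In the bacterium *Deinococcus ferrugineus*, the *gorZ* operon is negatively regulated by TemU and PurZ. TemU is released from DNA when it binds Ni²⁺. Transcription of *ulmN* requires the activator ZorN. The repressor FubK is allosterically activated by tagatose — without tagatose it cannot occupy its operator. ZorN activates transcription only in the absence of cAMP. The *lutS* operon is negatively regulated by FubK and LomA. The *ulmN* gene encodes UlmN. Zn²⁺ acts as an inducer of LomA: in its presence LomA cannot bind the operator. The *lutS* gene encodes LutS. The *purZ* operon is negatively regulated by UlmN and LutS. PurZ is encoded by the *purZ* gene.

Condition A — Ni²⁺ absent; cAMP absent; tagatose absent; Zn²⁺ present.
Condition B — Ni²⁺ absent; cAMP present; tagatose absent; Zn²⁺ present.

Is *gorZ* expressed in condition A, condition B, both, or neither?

Condition A:
Ni²⁺ is absent, so TemU is active.
cAMP is absent, so ZorN is active.
No repressor is bound and ZorN is active, so *ulmN* is transcribed.
So UlmN is produced and active.
Tagatose is absent, so FubK is inactive.
Zn²⁺ is present, so LomA is inactive.
With no repressor bound, *lutS* is transcribed.
So LutS is produced and active.
With repressor UlmN bound, *purZ* is not transcribed.
So PurZ is not produced.
With repressor TemU bound, *gorZ* is not transcribed.
→ *gorZ* is OFF in A.
Condition B:
Ni²⁺ is absent, so TemU is active.
cAMP is present, so ZorN is inactive.
Required activator ZorN is absent, so *ulmN* is not transcribed.
So UlmN is not produced.
Tagatose is absent, so FubK is inactive.
Zn²⁺ is present, so LomA is inactive.
With no repressor bound, *lutS* is transcribed.
So LutS is produced and active.
With repressor LutS bound, *purZ* is not transcribed.
So PurZ is not produced.
With repressor TemU bound, *gorZ* is not transcribed.
→ *gorZ* is OFF in B.

neither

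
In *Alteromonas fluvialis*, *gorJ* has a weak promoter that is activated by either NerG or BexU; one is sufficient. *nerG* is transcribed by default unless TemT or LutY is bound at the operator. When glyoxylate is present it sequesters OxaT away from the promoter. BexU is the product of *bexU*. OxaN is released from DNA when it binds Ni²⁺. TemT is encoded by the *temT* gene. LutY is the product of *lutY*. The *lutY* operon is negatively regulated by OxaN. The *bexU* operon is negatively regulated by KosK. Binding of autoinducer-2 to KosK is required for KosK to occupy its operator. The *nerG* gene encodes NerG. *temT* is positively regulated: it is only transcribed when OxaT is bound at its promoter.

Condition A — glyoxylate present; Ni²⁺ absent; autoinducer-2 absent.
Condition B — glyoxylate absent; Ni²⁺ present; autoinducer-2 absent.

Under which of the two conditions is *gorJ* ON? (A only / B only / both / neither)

Condition A:
Glyoxylate is present, so OxaT is inactive.
Required activator OxaT is absent, so *temT* is not transcribed.
So TemT is not produced.
Ni²⁺ is absent, so OxaN is active.
With repressor OxaN bound, *lutY* is not transcribed.
So LutY is not produced.
With no repressor bound, *nerG* is transcribed.
So NerG is produced and active.
Autoinducer-2 is absent, so KosK is inactive.
With no repressor bound, *bexU* is transcribed.
So BexU is produced and active.
Activator NerG is present, so *gorJ* is transcribed.
→ *gorJ* is ON in A.
Condition B:
Glyoxylate is absent, so OxaT is active.
No repressor is bound and OxaT is active, so *temT* is transcribed.
So TemT is produced and active.
Ni²⁺ is present, so OxaN is inactive.
With no repressor bound, *lutY* is transcribed.
So LutY is produced and active.
With repressor TemT bound, *nerG* is not transcribed.
So NerG is not produced.
Autoinducer-2 is absent, so KosK is inactive.
With no repressor bound, *bexU* is transcribed.
So BexU is produced and active.
Activator BexU is present, so *gorJ* is transcribed.
→ *gorJ* is ON in B.

both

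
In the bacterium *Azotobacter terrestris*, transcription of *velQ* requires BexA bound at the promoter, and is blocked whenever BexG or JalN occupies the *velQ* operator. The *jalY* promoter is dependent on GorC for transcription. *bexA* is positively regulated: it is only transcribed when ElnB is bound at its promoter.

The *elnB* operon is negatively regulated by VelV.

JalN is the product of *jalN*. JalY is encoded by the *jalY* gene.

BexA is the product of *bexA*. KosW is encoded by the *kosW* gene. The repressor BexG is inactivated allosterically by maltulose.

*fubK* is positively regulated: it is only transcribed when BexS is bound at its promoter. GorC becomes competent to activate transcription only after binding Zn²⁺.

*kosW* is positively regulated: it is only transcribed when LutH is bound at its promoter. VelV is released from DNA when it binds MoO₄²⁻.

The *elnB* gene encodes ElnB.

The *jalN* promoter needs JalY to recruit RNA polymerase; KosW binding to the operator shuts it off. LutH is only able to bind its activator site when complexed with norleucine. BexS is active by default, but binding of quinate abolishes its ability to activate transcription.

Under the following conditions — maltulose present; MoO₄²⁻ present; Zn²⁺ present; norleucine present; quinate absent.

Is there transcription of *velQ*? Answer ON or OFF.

Maltulose is present, so BexG is inactive.
Norleucine is present, so LutH is active.
No repressor is bound and LutH is active, so *kosW* is transcribed.
So KosW is produced and active.
Zn²⁺ is present, so GorC is active.
No repressor is bound and GorC is active, so *jalY* is transcribed.
So JalY is produced and active.
With repressor KosW bound, *jalN* is not transcribed.
So JalN is not produced.
MoO₄²⁻ is present, so VelV is inactive.
With no repressor bound, *elnB* is transcribed.
So ElnB is produced and active.
No repressor is bound and ElnB is active, so *bexA* is transcribed.
So BexA is produced and active.
No repressor is bound and BexA is active, so *velQ* is transcribed.

ON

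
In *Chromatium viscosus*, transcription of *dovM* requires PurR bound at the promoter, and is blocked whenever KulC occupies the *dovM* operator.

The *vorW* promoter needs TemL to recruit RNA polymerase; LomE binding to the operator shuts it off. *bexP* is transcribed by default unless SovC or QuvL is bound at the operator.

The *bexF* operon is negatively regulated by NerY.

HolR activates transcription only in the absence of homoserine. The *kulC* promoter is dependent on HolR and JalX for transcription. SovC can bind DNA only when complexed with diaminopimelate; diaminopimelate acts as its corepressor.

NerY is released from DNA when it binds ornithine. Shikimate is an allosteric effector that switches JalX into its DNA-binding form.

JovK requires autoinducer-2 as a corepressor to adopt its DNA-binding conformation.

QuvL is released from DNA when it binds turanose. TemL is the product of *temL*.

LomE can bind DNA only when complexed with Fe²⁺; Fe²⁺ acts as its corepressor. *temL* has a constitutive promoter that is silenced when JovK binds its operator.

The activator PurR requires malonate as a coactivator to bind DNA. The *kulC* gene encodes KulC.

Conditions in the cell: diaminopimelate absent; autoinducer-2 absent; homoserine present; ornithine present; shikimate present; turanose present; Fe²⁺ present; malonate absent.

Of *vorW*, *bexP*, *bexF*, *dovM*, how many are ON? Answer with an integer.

Autoinducer-2 is absent, so JovK is inactive.
With no repressor bound, *temL* is transcribed.
So TemL is produced and active.
Fe²⁺ is present, so LomE is active.
With repressor LomE bound, *vorW* is not transcribed.
→ *vorW* is OFF.
Diaminopimelate is absent, so SovC is inactive.
Turanose is present, so QuvL is inactive.
With no repressor bound, *bexP* is transcribed.
→ *bexP* is ON.
Ornithine is present, so NerY is inactive.
With no repressor bound, *bexF* is transcribed.
→ *bexF* is ON.
Homoserine is present, so HolR is inactive.
Shikimate is present, so JalX is active.
Required activator HolR is absent, so *kulC* is not transcribed.
So KulC is not produced.
Malonate is absent, so PurR is inactive.
Required activator PurR is absent, so *dovM* is not transcribed.
→ *dovM* is OFF.
2 of the 4 genes are transcribed.

2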